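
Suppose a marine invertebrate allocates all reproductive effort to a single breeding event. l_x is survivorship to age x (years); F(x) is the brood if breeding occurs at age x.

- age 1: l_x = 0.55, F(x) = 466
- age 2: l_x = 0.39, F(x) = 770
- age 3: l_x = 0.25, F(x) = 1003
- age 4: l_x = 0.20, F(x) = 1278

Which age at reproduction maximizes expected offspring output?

Expected offspring if breeding at age x = l_x × F(x):
  age 1: 0.55 × 466 = 256.300
  age 2: 0.39 × 770 = 300.300
  age 3: 0.25 × 1003 = 250.750
  age 4: 0.20 × 1278 = 255.600
Maximum at age 2 (300.300).

2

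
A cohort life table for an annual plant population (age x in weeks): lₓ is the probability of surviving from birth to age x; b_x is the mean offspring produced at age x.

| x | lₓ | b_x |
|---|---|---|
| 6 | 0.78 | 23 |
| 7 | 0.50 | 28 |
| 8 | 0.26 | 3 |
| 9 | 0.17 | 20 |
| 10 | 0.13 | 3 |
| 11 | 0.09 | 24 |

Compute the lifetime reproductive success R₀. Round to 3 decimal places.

R₀ = Σ lₓ b_x:
  age 6: 0.78 × 23 = 17.9400
  age 7: 0.50 × 28 = 14.0000
  age 8: 0.26 × 3 = 0.7800
  age 9: 0.17 × 20 = 3.4000
  age 10: 0.13 × 3 = 0.3900
  age 11: 0.09 × 24 = 2.1600
R₀ = 17.9400 + 14.0000 + 0.7800 + 3.4000 + 0.3900 + 2.1600 = 38.6700

38.670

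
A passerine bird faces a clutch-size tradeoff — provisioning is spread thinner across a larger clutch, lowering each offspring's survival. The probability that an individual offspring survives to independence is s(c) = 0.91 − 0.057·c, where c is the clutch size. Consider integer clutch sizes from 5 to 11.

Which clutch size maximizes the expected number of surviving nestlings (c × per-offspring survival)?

Expected surviving nestlings = c × s(c):
  c=5: 5 × 0.625 = 3.125
  c=6: 6 × 0.568 = 3.408
  c=7: 7 × 0.511 = 3.577
  c=8: 8 × 0.454 = 3.632
  c=9: 9 × 0.397 = 3.573
  c=10: 10 × 0.340 = 3.400
  c=11: 11 × 0.283 = 3.113
Maximum at c = 8 (3.632 surviving nestlings).

8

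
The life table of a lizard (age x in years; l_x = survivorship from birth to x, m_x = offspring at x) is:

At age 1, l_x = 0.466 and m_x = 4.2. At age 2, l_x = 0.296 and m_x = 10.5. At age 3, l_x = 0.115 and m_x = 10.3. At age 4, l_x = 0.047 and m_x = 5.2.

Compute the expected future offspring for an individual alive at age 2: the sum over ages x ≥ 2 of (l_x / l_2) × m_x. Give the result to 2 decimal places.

l_2 = 0.296. Conditional survival from age 2 to x is l_x / l_2.
  x=2: (0.296/0.296) × 10.5 = 10.5000
  x=3: (0.115/0.296) × 10.3 = 4.0017
  x=4: (0.047/0.296) × 5.2 = 0.8257
Sum = 10.5000 + 4.0017 + 0.8257 = 15.3274

15.33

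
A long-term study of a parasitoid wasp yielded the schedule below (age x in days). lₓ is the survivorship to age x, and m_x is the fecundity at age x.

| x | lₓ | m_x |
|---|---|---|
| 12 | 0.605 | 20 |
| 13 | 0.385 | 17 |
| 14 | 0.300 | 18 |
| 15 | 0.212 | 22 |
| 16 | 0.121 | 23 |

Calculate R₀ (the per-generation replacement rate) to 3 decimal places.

31.492

R₀ = Σ lₓ m_x:
  age 12: 0.605 × 20 = 12.1000
  age 13: 0.385 × 17 = 6.5450
  age 14: 0.300 × 18 = 5.4000
  age 15: 0.212 × 22 = 4.6640
  age 16: 0.121 × 23 = 2.7830
R₀ = 12.1000 + 6.5450 + 5.4000 + 4.6640 + 2.7830 = 31.4920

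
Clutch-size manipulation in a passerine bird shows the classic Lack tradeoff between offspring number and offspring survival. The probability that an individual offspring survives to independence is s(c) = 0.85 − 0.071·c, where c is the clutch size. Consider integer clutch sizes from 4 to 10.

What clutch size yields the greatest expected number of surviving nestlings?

Expected surviving nestlings = c × s(c):
  c=4: 4 × 0.566 = 2.264
  c=5: 5 × 0.495 = 2.475
  c=6: 6 × 0.424 = 2.544
  c=7: 7 × 0.353 = 2.471
  c=8: 8 × 0.282 = 2.256
  c=9: 9 × 0.211 = 1.899
  c=10: 10 × 0.140 = 1.400
Maximum at c = 6 (2.544 surviving nestlings).

6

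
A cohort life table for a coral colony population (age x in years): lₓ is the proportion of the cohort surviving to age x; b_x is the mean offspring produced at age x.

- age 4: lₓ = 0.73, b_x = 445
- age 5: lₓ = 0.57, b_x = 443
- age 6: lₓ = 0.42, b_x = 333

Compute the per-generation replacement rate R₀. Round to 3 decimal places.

717.220

R₀ = Σ lₓ b_x:
  age 4: 0.73 × 445 = 324.8500
  age 5: 0.57 × 443 = 252.5100
  age 6: 0.42 × 333 = 139.8600
R₀ = 324.8500 + 252.5100 + 139.8600 = 717.2200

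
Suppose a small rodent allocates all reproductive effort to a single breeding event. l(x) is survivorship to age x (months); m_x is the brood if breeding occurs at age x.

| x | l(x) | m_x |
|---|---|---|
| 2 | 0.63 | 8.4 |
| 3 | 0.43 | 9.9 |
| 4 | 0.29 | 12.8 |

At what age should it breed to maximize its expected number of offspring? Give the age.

2

Expected offspring if breeding at age x = l(x) × m_x:
  age 2: 0.63 × 8.4 = 5.292
  age 3: 0.43 × 9.9 = 4.257
  age 4: 0.29 × 12.8 = 3.712
Maximum at age 2 (5.292).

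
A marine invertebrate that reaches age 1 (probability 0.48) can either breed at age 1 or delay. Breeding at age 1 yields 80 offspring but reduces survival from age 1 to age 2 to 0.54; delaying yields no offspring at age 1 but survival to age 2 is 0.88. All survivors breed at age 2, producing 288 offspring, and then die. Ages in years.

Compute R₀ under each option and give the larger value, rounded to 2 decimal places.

breed at age 1: R₀ = 0.48 × (80 + 0.54 × 288) = 0.48 × 235.5200 = 113.0496
delay to age 2: R₀ = 0.48 × (0.88 × 288) = 0.48 × 253.4400 = 121.6512
Higher: delay to age 2 (121.6512).

121.65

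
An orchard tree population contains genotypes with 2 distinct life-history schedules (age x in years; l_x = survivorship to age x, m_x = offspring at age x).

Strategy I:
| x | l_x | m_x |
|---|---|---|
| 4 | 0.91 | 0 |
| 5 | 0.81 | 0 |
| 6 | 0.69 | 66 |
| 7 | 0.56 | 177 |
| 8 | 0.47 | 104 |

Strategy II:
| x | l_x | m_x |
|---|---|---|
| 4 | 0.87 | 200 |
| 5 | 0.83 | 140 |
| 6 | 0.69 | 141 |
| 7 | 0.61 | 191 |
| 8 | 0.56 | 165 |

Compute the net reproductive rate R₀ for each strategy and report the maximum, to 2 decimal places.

596.40

Strategy I: R₀ = 0.91×0 + 0.81×0 + 0.69×66 + 0.56×177 + 0.47×104 = 193.5400
Strategy II: R₀ = 0.87×200 + 0.83×140 + 0.69×141 + 0.61×191 + 0.56×165 = 596.4000
Highest R₀: strategy II with 596.4000.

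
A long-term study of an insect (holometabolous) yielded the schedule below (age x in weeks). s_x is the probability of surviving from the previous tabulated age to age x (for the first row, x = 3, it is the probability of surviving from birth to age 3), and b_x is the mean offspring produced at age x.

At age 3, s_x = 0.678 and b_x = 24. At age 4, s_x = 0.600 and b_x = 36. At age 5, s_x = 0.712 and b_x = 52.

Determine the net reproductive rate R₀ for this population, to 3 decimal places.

45.978

Survivorship from birth: l_x = s_3·s_4·…·s_x.
  l_3 = 0.67800
  l_4 = 0.40680
  l_5 = 0.28964
R₀ = Σ l_x b_x:
  age 3: 0.67800 × 24 = 16.2720
  age 4: 0.40680 × 36 = 14.6448
  age 5: 0.28964 × 52 = 15.0613
R₀ = 16.2720 + 14.6448 + 15.0613 = 45.9781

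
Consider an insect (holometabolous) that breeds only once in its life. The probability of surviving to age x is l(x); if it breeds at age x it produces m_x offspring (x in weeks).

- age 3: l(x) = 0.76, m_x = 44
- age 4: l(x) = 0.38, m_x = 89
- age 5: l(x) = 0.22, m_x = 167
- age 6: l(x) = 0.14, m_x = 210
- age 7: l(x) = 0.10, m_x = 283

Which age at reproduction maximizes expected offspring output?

5

Expected offspring if breeding at age x = l(x) × m_x:
  age 3: 0.76 × 44 = 33.440
  age 4: 0.38 × 89 = 33.820
  age 5: 0.22 × 167 = 36.740
  age 6: 0.14 × 210 = 29.400
  age 7: 0.10 × 283 = 28.300
Maximum at age 5 (36.740).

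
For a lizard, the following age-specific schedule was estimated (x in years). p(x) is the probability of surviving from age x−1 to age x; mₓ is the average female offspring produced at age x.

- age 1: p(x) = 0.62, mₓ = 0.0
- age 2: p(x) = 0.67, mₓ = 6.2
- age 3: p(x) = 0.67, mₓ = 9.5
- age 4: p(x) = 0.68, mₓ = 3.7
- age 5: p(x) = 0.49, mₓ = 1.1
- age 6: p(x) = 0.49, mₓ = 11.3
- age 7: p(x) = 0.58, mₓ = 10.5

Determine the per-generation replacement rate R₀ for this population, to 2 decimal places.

Survivorship from birth: l_x = p_1·p_2·…·p_x.
  l_1 = 0.62000
  l_2 = 0.41540
  l_3 = 0.27832
  l_4 = 0.18926
  l_5 = 0.09274
  l_6 = 0.04544
  l_7 = 0.02636
R₀ = Σ l_x mₓ:
  age 1: 0.62000 × 0.0 = 0.0000
  age 2: 0.41540 × 6.2 = 2.5755
  age 3: 0.27832 × 9.5 = 2.6440
  age 4: 0.18926 × 3.7 = 0.7003
  age 5: 0.09274 × 1.1 = 0.1020
  age 6: 0.04544 × 11.3 = 0.5135
  age 7: 0.02636 × 10.5 = 0.2768
R₀ = 0.0000 + 2.5755 + 2.6440 + 0.7003 + 0.1020 + 0.5135 + 0.2768 = 6.8120

6.81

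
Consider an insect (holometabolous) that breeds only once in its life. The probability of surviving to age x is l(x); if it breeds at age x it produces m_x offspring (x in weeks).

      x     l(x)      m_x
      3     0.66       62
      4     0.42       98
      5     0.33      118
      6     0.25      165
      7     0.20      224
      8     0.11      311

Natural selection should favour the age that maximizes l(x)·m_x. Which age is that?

7

Expected offspring if breeding at age x = l(x) × m_x:
  age 3: 0.66 × 62 = 40.920
  age 4: 0.42 × 98 = 41.160
  age 5: 0.33 × 118 = 38.940
  age 6: 0.25 × 165 = 41.250
  age 7: 0.20 × 224 = 44.800
  age 8: 0.11 × 311 = 34.210
Maximum at age 7 (44.800).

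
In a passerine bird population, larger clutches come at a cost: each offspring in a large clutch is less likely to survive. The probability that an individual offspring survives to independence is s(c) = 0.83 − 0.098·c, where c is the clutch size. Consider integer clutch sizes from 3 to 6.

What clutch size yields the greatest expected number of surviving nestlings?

4

Expected surviving nestlings = c × s(c):
  c=3: 3 × 0.536 = 1.608
  c=4: 4 × 0.438 = 1.752
  c=5: 5 × 0.340 = 1.700
  c=6: 6 × 0.242 = 1.452
Maximum at c = 4 (1.752 surviving nestlings).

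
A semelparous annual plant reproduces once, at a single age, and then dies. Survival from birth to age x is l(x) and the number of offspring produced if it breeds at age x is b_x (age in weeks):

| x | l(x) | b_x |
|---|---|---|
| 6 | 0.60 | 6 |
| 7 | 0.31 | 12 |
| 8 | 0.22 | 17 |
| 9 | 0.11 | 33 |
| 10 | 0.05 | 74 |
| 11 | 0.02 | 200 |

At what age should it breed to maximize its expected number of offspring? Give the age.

Expected offspring if breeding at age x = l(x) × b_x:
  age 6: 0.60 × 6 = 3.600
  age 7: 0.31 × 12 = 3.720
  age 8: 0.22 × 17 = 3.740
  age 9: 0.11 × 33 = 3.630
  age 10: 0.05 × 74 = 3.700
  age 11: 0.02 × 200 = 4.000
Maximum at age 11 (4.000).

11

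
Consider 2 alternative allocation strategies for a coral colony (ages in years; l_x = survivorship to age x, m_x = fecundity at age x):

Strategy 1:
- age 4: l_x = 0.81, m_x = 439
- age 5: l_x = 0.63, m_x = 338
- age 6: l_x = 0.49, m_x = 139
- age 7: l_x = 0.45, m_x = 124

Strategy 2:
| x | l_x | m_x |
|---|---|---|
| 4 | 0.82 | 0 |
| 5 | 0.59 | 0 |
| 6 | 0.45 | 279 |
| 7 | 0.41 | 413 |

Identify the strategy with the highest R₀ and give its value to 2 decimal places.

Strategy 1: R₀ = 0.81×439 + 0.63×338 + 0.49×139 + 0.45×124 = 692.4400
Strategy 2: R₀ = 0.82×0 + 0.59×0 + 0.45×279 + 0.41×413 = 294.8800
Highest R₀: strategy 1 with 692.4400.

692.44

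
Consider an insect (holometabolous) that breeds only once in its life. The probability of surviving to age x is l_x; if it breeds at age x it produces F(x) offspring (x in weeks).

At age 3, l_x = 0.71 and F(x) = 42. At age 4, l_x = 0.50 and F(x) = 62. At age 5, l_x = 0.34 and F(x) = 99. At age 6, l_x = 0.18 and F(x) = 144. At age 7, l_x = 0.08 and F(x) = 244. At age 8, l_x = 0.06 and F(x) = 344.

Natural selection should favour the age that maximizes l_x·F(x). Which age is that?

Expected offspring if breeding at age x = l_x × F(x):
  age 3: 0.71 × 42 = 29.820
  age 4: 0.50 × 62 = 31.000
  age 5: 0.34 × 99 = 33.660
  age 6: 0.18 × 144 = 25.920
  age 7: 0.08 × 244 = 19.520
  age 8: 0.06 × 344 = 20.640
Maximum at age 5 (33.660).

5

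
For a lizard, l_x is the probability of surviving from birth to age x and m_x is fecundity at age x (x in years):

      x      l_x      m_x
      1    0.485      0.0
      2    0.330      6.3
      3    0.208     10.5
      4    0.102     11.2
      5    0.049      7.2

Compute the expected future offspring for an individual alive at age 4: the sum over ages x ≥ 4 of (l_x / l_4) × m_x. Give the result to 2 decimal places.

l_4 = 0.102. Conditional survival from age 4 to x is l_x / l_4.
  x=4: (0.102/0.102) × 11.2 = 11.2000
  x=5: (0.049/0.102) × 7.2 = 3.4588
Sum = 11.2000 + 3.4588 = 14.6588

14.66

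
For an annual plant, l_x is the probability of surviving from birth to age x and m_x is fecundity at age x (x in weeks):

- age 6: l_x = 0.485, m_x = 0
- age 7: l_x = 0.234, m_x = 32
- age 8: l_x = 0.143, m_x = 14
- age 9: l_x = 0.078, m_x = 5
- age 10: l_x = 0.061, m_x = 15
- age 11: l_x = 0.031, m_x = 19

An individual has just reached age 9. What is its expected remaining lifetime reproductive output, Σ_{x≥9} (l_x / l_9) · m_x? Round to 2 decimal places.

l_9 = 0.078. Conditional survival from age 9 to x is l_x / l_9.
  x=9: (0.078/0.078) × 5 = 5.0000
  x=10: (0.061/0.078) × 15 = 11.7308
  x=11: (0.031/0.078) × 19 = 7.5513
Sum = 5.0000 + 11.7308 + 7.5513 = 24.2821

24.28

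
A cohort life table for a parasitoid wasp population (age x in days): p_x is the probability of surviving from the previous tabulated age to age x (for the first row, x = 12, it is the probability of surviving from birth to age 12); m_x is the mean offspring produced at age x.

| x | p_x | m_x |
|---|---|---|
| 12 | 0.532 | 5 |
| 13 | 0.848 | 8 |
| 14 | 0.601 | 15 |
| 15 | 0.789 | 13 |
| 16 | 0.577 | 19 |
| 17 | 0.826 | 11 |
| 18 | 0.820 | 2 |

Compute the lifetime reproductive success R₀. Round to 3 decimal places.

Survivorship from birth: l_x = p_12·p_13·…·p_x.
  l_12 = 0.53200
  l_13 = 0.45114
  l_14 = 0.27113
  l_15 = 0.21392
  l_16 = 0.12343
  l_17 = 0.10196
  l_18 = 0.08360
R₀ = Σ l_x m_x:
  age 12: 0.53200 × 5 = 2.6600
  age 13: 0.45114 × 8 = 3.6091
  age 14: 0.27113 × 15 = 4.0669
  age 15: 0.21392 × 13 = 2.7810
  age 16: 0.12343 × 19 = 2.3452
  age 17: 0.10196 × 11 = 1.1216
  age 18: 0.08360 × 2 = 0.1672
R₀ = 2.6600 + 3.6091 + 4.0669 + 2.7810 + 2.3452 + 1.1216 + 0.1672 = 16.7510

16.751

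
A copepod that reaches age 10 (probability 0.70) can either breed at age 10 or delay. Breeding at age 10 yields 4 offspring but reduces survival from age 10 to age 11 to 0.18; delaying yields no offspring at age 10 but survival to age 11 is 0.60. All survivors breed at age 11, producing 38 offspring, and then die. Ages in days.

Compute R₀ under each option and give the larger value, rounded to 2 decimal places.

breed at age 10: R₀ = 0.70 × (4 + 0.18 × 38) = 0.70 × 10.8400 = 7.5880
delay to age 11: R₀ = 0.70 × (0.60 × 38) = 0.70 × 22.8000 = 15.9600
Higher: delay to age 11 (15.9600).

15.96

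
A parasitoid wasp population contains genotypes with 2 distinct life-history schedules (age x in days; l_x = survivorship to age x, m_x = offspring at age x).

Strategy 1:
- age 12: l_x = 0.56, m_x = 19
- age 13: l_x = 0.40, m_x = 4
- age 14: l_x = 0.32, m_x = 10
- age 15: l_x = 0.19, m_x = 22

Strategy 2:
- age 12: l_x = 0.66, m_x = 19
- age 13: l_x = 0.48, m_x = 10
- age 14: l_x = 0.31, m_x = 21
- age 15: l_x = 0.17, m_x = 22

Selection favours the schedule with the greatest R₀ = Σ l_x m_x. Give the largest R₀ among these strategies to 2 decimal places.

27.59

Strategy 1: R₀ = 0.56×19 + 0.40×4 + 0.32×10 + 0.19×22 = 19.6200
Strategy 2: R₀ = 0.66×19 + 0.48×10 + 0.31×21 + 0.17×22 = 27.5900
Highest R₀: strategy 2 with 27.5900.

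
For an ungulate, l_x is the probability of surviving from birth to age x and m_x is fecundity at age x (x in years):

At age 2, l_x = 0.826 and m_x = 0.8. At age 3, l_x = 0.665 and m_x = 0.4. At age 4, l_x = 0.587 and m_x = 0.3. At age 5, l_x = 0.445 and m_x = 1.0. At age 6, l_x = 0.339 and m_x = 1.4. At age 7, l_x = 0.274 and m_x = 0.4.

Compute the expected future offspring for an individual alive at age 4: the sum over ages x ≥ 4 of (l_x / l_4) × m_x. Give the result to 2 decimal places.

l_4 = 0.587. Conditional survival from age 4 to x is l_x / l_4.
  x=4: (0.587/0.587) × 0.3 = 0.3000
  x=5: (0.445/0.587) × 1.0 = 0.7581
  x=6: (0.339/0.587) × 1.4 = 0.8085
  x=7: (0.274/0.587) × 0.4 = 0.1867
Sum = 0.3000 + 0.7581 + 0.8085 + 0.1867 = 2.0533

2.05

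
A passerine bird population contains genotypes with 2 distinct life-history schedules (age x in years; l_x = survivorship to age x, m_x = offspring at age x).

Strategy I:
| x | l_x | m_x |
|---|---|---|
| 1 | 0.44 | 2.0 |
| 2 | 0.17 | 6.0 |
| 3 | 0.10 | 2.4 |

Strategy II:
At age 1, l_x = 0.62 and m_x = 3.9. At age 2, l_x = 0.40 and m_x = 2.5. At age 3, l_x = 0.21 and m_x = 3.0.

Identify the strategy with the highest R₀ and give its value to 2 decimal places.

4.05

Strategy I: R₀ = 0.44×2.0 + 0.17×6.0 + 0.10×2.4 = 2.1400
Strategy II: R₀ = 0.62×3.9 + 0.40×2.5 + 0.21×3.0 = 4.0480
Highest R₀: strategy II with 4.0480.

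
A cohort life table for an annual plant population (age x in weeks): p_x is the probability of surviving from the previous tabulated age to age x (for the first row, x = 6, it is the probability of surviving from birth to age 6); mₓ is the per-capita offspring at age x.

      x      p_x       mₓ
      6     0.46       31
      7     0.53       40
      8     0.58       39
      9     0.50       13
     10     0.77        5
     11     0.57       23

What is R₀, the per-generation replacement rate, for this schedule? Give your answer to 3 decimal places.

31.432

Survivorship from birth: l_x = p_6·p_7·…·p_x.
  l_6 = 0.46000
  l_7 = 0.24380
  l_8 = 0.14140
  l_9 = 0.07070
  l_10 = 0.05444
  l_11 = 0.03103
R₀ = Σ l_x mₓ:
  age 6: 0.46000 × 31 = 14.2600
  age 7: 0.24380 × 40 = 9.7520
  age 8: 0.14140 × 39 = 5.5146
  age 9: 0.07070 × 13 = 0.9191
  age 10: 0.05444 × 5 = 0.2722
  age 11: 0.03103 × 23 = 0.7137
R₀ = 14.2600 + 9.7520 + 5.5146 + 0.9191 + 0.2722 + 0.7137 = 31.4316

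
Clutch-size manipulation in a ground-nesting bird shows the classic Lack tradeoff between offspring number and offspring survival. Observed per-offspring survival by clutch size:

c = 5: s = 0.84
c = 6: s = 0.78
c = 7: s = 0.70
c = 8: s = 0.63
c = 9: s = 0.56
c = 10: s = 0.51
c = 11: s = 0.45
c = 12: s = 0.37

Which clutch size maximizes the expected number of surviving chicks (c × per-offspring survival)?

10

Expected surviving chicks = c × s(c):
  c=5: 5 × 0.84 = 4.200
  c=6: 6 × 0.78 = 4.680
  c=7: 7 × 0.70 = 4.900
  c=8: 8 × 0.63 = 5.040
  c=9: 9 × 0.56 = 5.040
  c=10: 10 × 0.51 = 5.100
  c=11: 11 × 0.45 = 4.950
  c=12: 12 × 0.37 = 4.440
Maximum at c = 10 (5.100 surviving chicks).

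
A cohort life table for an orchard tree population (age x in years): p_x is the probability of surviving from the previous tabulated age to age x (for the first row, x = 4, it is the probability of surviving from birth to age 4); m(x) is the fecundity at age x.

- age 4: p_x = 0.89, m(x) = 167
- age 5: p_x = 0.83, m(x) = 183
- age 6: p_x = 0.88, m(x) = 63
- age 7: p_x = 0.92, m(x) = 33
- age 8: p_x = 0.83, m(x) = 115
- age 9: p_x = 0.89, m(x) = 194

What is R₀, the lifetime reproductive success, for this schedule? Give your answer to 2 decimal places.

487.29

Survivorship from birth: l_x = p_4·p_5·…·p_x.
  l_4 = 0.89000
  l_5 = 0.73870
  l_6 = 0.65006
  l_7 = 0.59805
  l_8 = 0.49638
  l_9 = 0.44178
R₀ = Σ l_x m(x):
  age 4: 0.89000 × 167 = 148.6300
  age 5: 0.73870 × 183 = 135.1821
  age 6: 0.65006 × 63 = 40.9538
  age 7: 0.59805 × 33 = 19.7356
  age 8: 0.49638 × 115 = 57.0837
  age 9: 0.44178 × 194 = 85.7053
R₀ = 148.6300 + 135.1821 + 40.9538 + 19.7356 + 57.0837 + 85.7053 = 487.2905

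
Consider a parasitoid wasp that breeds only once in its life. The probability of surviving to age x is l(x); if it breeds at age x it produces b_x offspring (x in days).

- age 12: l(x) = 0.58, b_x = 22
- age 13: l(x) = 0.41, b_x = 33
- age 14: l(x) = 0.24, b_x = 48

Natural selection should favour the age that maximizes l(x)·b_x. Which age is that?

Expected offspring if breeding at age x = l(x) × b_x:
  age 12: 0.58 × 22 = 12.760
  age 13: 0.41 × 33 = 13.530
  age 14: 0.24 × 48 = 11.520
Maximum at age 13 (13.530).

13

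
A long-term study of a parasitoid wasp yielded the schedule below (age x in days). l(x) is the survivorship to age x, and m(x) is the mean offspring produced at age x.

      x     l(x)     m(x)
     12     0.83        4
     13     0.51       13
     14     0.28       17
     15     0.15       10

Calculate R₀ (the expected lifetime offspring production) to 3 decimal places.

R₀ = Σ l(x) m(x):
  age 12: 0.83 × 4 = 3.3200
  age 13: 0.51 × 13 = 6.6300
  age 14: 0.28 × 17 = 4.7600
  age 15: 0.15 × 10 = 1.5000
R₀ = 3.3200 + 6.6300 + 4.7600 + 1.5000 = 16.2100

16.210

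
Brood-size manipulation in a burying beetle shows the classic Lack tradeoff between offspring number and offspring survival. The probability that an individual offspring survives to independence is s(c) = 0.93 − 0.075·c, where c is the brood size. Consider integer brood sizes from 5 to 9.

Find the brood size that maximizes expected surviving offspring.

6

Expected surviving offspring = c × s(c):
  c=5: 5 × 0.555 = 2.775
  c=6: 6 × 0.480 = 2.880
  c=7: 7 × 0.405 = 2.835
  c=8: 8 × 0.330 = 2.640
  c=9: 9 × 0.255 = 2.295
Maximum at c = 6 (2.880 surviving offspring).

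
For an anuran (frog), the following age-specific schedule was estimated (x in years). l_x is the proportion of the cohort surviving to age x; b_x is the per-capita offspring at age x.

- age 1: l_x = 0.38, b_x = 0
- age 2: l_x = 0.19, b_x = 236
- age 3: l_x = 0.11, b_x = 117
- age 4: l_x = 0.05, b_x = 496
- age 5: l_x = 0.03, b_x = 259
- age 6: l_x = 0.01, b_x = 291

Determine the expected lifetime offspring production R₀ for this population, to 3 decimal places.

93.190

R₀ = Σ l_x b_x:
  age 1: 0.38 × 0 = 0.0000
  age 2: 0.19 × 236 = 44.8400
  age 3: 0.11 × 117 = 12.8700
  age 4: 0.05 × 496 = 24.8000
  age 5: 0.03 × 259 = 7.7700
  age 6: 0.01 × 291 = 2.9100
R₀ = 0.0000 + 44.8400 + 12.8700 + 24.8000 + 7.7700 + 2.9100 = 93.1900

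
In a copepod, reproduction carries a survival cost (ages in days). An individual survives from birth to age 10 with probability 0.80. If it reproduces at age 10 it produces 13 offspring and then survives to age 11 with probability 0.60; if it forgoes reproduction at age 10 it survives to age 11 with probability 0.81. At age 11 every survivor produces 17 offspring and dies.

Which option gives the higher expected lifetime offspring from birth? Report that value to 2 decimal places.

breed at age 10: R₀ = 0.80 × (13 + 0.60 × 17) = 0.80 × 23.2000 = 18.5600
delay to age 11: R₀ = 0.80 × (0.81 × 17) = 0.80 × 13.7700 = 11.0160
Higher: breed at age 10 (18.5600).

18.56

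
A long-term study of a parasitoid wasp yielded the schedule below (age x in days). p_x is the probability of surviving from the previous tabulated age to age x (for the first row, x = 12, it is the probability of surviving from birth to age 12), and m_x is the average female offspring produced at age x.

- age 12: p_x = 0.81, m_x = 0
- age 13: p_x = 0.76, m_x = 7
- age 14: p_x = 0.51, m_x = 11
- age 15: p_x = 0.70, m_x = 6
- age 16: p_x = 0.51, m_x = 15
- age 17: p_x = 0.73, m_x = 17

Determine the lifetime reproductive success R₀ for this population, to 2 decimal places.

12.15

Survivorship from birth: l_x = p_12·p_13·…·p_x.
  l_12 = 0.81000
  l_13 = 0.61560
  l_14 = 0.31396
  l_15 = 0.21977
  l_16 = 0.11208
  l_17 = 0.08182
R₀ = Σ l_x m_x:
  age 12: 0.81000 × 0 = 0.0000
  age 13: 0.61560 × 7 = 4.3092
  age 14: 0.31396 × 11 = 3.4536
  age 15: 0.21977 × 6 = 1.3186
  age 16: 0.11208 × 15 = 1.6812
  age 17: 0.08182 × 17 = 1.3909
R₀ = 0.0000 + 4.3092 + 3.4536 + 1.3186 + 1.6812 + 1.3909 = 12.1535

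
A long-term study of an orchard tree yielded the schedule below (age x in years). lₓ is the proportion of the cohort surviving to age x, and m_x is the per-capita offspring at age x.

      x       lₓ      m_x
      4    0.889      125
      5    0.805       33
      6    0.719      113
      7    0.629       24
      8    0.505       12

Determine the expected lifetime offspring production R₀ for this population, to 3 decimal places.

R₀ = Σ lₓ m_x:
  age 4: 0.889 × 125 = 111.1250
  age 5: 0.805 × 33 = 26.5650
  age 6: 0.719 × 113 = 81.2470
  age 7: 0.629 × 24 = 15.0960
  age 8: 0.505 × 12 = 6.0600
R₀ = 111.1250 + 26.5650 + 81.2470 + 15.0960 + 6.0600 = 240.0930

240.093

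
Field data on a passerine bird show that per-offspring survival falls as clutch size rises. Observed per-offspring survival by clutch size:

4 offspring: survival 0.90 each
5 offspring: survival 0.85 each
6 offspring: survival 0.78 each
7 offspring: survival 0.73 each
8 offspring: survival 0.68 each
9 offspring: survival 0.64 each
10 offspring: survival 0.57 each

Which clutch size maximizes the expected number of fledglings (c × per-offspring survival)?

9

Expected fledglings = c × s(c):
  c=4: 4 × 0.90 = 3.600
  c=5: 5 × 0.85 = 4.250
  c=6: 6 × 0.78 = 4.680
  c=7: 7 × 0.73 = 5.110
  c=8: 8 × 0.68 = 5.440
  c=9: 9 × 0.64 = 5.760
  c=10: 10 × 0.57 = 5.700
Maximum at c = 9 (5.760 fledglings).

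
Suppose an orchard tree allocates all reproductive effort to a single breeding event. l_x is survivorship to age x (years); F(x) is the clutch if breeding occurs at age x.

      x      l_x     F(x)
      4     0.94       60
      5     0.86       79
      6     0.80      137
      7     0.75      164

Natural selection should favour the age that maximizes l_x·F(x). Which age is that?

7

Expected offspring if breeding at age x = l_x × F(x):
  age 4: 0.94 × 60 = 56.400
  age 5: 0.86 × 79 = 67.940
  age 6: 0.80 × 137 = 109.600
  age 7: 0.75 × 164 = 123.000
Maximum at age 7 (123.000).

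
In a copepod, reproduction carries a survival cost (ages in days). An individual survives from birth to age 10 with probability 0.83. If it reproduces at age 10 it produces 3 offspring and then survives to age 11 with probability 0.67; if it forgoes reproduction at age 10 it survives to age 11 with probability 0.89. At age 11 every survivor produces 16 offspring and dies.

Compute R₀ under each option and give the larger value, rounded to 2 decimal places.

11.82

breed at age 10: R₀ = 0.83 × (3 + 0.67 × 16) = 0.83 × 13.7200 = 11.3876
delay to age 11: R₀ = 0.83 × (0.89 × 16) = 0.83 × 14.2400 = 11.8192
Higher: delay to age 11 (11.8192).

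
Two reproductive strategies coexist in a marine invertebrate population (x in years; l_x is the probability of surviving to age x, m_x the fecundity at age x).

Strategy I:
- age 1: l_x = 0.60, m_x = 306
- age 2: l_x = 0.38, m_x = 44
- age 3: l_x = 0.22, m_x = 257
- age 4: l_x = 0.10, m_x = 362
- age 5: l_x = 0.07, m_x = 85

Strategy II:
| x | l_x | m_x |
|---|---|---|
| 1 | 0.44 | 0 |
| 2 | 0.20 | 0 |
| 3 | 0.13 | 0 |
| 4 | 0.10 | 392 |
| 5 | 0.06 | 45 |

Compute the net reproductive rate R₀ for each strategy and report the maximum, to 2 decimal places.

299.01

Strategy I: R₀ = 0.60×306 + 0.38×44 + 0.22×257 + 0.10×362 + 0.07×85 = 299.0100
Strategy II: R₀ = 0.44×0 + 0.20×0 + 0.13×0 + 0.10×392 + 0.06×45 = 41.9000
Highest R₀: strategy I with 299.0100.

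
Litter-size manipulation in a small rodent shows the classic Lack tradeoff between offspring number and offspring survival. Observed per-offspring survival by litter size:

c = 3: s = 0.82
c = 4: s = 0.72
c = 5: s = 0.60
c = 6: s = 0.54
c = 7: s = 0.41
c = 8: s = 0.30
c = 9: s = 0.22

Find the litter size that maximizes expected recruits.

Expected recruits = c × s(c):
  c=3: 3 × 0.82 = 2.460
  c=4: 4 × 0.72 = 2.880
  c=5: 5 × 0.60 = 3.000
  c=6: 6 × 0.54 = 3.240
  c=7: 7 × 0.41 = 2.870
  c=8: 8 × 0.30 = 2.400
  c=9: 9 × 0.22 = 1.980
Maximum at c = 6 (3.240 recruits).

6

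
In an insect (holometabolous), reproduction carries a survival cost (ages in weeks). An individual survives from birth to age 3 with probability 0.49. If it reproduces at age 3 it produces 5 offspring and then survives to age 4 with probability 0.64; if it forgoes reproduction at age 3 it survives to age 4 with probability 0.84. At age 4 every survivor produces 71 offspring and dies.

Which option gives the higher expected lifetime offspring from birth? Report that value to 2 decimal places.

29.22

breed at age 3: R₀ = 0.49 × (5 + 0.64 × 71) = 0.49 × 50.4400 = 24.7156
delay to age 4: R₀ = 0.49 × (0.84 × 71) = 0.49 × 59.6400 = 29.2236
Higher: delay to age 4 (29.2236).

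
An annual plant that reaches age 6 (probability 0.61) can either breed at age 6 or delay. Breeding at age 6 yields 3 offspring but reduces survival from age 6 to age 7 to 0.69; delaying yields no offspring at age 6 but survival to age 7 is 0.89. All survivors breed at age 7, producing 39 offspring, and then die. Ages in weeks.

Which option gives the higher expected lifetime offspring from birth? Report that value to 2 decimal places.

breed at age 6: R₀ = 0.61 × (3 + 0.69 × 39) = 0.61 × 29.9100 = 18.2451
delay to age 7: R₀ = 0.61 × (0.89 × 39) = 0.61 × 34.7100 = 21.1731
Higher: delay to age 7 (21.1731).

21.17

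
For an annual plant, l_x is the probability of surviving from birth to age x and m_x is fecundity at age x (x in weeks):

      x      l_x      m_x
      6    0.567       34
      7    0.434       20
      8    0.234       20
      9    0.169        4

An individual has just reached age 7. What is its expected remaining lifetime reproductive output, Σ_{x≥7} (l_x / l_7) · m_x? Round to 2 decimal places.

32.34

l_7 = 0.434. Conditional survival from age 7 to x is l_x / l_7.
  x=7: (0.434/0.434) × 20 = 20.0000
  x=8: (0.234/0.434) × 20 = 10.7834
  x=9: (0.169/0.434) × 4 = 1.5576
Sum = 20.0000 + 10.7834 + 1.5576 = 32.3410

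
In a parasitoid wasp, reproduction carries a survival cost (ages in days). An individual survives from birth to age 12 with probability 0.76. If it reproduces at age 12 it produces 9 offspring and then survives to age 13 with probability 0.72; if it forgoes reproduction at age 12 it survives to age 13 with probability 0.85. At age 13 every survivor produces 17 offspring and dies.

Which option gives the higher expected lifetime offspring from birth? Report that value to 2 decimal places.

breed at age 12: R₀ = 0.76 × (9 + 0.72 × 17) = 0.76 × 21.2400 = 16.1424
delay to age 13: R₀ = 0.76 × (0.85 × 17) = 0.76 × 14.4500 = 10.9820
Higher: breed at age 12 (16.1424).

16.14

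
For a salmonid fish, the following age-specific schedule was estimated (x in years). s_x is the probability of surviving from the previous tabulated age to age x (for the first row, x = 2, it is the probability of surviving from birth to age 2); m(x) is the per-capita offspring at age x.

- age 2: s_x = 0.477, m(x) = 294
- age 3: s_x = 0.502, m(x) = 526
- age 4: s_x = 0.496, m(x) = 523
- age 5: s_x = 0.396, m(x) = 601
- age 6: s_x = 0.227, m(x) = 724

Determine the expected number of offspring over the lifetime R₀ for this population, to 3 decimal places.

Survivorship from birth: l_x = s_2·s_3·…·s_x.
  l_2 = 0.47700
  l_3 = 0.23945
  l_4 = 0.11877
  l_5 = 0.04703
  l_6 = 0.01068
R₀ = Σ l_x m(x):
  age 2: 0.47700 × 294 = 140.2380
  age 3: 0.23945 × 526 = 125.9507
  age 4: 0.11877 × 523 = 62.1167
  age 5: 0.04703 × 601 = 28.2650
  age 6: 0.01068 × 724 = 7.7323
R₀ = 140.2380 + 125.9507 + 62.1167 + 28.2650 + 7.7323 = 364.3028

364.303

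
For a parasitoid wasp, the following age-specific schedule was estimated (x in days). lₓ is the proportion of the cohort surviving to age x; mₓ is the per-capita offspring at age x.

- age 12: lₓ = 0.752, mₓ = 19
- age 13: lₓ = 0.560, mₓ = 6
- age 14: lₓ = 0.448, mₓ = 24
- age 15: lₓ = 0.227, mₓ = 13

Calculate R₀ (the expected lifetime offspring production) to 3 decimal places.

31.351

R₀ = Σ lₓ mₓ:
  age 12: 0.752 × 19 = 14.2880
  age 13: 0.560 × 6 = 3.3600
  age 14: 0.448 × 24 = 10.7520
  age 15: 0.227 × 13 = 2.9510
R₀ = 14.2880 + 3.3600 + 10.7520 + 2.9510 = 31.3510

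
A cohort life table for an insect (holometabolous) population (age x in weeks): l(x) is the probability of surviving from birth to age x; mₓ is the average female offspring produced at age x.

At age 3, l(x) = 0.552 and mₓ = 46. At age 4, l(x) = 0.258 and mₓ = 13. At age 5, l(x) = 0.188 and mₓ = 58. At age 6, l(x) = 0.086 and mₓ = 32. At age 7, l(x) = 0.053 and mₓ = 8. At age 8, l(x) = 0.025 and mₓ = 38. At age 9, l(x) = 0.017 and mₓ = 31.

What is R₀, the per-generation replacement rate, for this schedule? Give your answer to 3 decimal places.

44.303

R₀ = Σ l(x) mₓ:
  age 3: 0.552 × 46 = 25.3920
  age 4: 0.258 × 13 = 3.3540
  age 5: 0.188 × 58 = 10.9040
  age 6: 0.086 × 32 = 2.7520
  age 7: 0.053 × 8 = 0.4240
  age 8: 0.025 × 38 = 0.9500
  age 9: 0.017 × 31 = 0.5270
R₀ = 25.3920 + 3.3540 + 10.9040 + 2.7520 + 0.4240 + 0.9500 + 0.5270 = 44.3030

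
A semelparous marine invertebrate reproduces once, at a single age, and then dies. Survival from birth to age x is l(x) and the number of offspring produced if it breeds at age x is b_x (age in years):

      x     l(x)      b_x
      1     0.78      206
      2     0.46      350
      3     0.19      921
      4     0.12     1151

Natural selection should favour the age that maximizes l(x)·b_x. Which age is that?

Expected offspring if breeding at age x = l(x) × b_x:
  age 1: 0.78 × 206 = 160.680
  age 2: 0.46 × 350 = 161.000
  age 3: 0.19 × 921 = 174.990
  age 4: 0.12 × 1151 = 138.120
Maximum at age 3 (174.990).

3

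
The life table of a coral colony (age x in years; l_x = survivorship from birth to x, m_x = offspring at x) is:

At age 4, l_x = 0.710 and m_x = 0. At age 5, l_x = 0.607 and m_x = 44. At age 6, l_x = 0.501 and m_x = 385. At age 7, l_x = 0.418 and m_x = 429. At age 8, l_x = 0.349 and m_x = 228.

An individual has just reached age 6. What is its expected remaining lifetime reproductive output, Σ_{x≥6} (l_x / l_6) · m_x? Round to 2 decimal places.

901.75

l_6 = 0.501. Conditional survival from age 6 to x is l_x / l_6.
  x=6: (0.501/0.501) × 385 = 385.0000
  x=7: (0.418/0.501) × 429 = 357.9281
  x=8: (0.349/0.501) × 228 = 158.8263
Sum = 385.0000 + 357.9281 + 158.8263 = 901.7545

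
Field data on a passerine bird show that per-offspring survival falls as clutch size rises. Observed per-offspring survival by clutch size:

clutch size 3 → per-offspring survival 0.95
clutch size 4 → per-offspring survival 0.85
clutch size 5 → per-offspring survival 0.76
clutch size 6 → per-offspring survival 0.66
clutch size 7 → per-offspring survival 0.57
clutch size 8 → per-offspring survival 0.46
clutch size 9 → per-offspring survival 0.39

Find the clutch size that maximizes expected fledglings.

7

Expected fledglings = c × s(c):
  c=3: 3 × 0.95 = 2.850
  c=4: 4 × 0.85 = 3.400
  c=5: 5 × 0.76 = 3.800
  c=6: 6 × 0.66 = 3.960
  c=7: 7 × 0.57 = 3.990
  c=8: 8 × 0.46 = 3.680
  c=9: 9 × 0.39 = 3.510
Maximum at c = 7 (3.990 fledglings).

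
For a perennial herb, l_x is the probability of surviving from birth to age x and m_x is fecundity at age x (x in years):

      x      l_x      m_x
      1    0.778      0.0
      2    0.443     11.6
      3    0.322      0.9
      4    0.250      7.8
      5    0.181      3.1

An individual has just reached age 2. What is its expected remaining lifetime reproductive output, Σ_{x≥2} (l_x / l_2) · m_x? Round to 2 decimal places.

17.92

l_2 = 0.443. Conditional survival from age 2 to x is l_x / l_2.
  x=2: (0.443/0.443) × 11.6 = 11.6000
  x=3: (0.322/0.443) × 0.9 = 0.6542
  x=4: (0.250/0.443) × 7.8 = 4.4018
  x=5: (0.181/0.443) × 3.1 = 1.2666
Sum = 11.6000 + 0.6542 + 4.4018 + 1.2666 = 17.9226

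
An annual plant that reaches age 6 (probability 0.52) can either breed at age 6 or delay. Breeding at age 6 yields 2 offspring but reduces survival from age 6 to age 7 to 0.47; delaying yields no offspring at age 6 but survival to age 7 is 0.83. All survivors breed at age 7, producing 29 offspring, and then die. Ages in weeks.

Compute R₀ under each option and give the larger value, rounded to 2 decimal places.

12.52

breed at age 6: R₀ = 0.52 × (2 + 0.47 × 29) = 0.52 × 15.6300 = 8.1276
delay to age 7: R₀ = 0.52 × (0.83 × 29) = 0.52 × 24.0700 = 12.5164
Higher: delay to age 7 (12.5164).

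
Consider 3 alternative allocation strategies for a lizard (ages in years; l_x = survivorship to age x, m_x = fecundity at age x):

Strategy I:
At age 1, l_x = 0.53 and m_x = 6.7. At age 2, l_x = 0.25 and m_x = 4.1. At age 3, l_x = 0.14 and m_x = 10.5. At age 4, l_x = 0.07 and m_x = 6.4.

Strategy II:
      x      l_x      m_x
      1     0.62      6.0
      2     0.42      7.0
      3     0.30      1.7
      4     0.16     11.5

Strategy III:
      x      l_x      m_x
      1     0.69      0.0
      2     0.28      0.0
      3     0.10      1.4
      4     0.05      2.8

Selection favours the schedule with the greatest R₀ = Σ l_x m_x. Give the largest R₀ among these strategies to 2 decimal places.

9.01

Strategy I: R₀ = 0.53×6.7 + 0.25×4.1 + 0.14×10.5 + 0.07×6.4 = 6.4940
Strategy II: R₀ = 0.62×6.0 + 0.42×7.0 + 0.30×1.7 + 0.16×11.5 = 9.0100
Strategy III: R₀ = 0.69×0.0 + 0.28×0.0 + 0.10×1.4 + 0.05×2.8 = 0.2800
Highest R₀: strategy II with 9.0100.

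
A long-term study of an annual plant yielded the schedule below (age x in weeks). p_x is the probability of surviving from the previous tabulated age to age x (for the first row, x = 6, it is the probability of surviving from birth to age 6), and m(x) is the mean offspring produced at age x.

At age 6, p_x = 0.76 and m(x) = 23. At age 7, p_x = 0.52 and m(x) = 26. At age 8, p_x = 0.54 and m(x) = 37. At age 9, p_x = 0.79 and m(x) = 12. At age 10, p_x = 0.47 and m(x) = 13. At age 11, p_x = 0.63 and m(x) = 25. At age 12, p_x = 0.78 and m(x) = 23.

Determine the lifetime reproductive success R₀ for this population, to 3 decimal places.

40.848

Survivorship from birth: l_x = p_6·p_7·…·p_x.
  l_6 = 0.76000
  l_7 = 0.39520
  l_8 = 0.21341
  l_9 = 0.16859
  l_10 = 0.07924
  l_11 = 0.04992
  l_12 = 0.03894
R₀ = Σ l_x m(x):
  age 6: 0.76000 × 23 = 17.4800
  age 7: 0.39520 × 26 = 10.2752
  age 8: 0.21341 × 37 = 7.8962
  age 9: 0.16859 × 12 = 2.0231
  age 10: 0.07924 × 13 = 1.0301
  age 11: 0.04992 × 25 = 1.2480
  age 12: 0.03894 × 23 = 0.8956
R₀ = 17.4800 + 10.2752 + 7.8962 + 2.0231 + 1.0301 + 1.2480 + 0.8956 = 40.8482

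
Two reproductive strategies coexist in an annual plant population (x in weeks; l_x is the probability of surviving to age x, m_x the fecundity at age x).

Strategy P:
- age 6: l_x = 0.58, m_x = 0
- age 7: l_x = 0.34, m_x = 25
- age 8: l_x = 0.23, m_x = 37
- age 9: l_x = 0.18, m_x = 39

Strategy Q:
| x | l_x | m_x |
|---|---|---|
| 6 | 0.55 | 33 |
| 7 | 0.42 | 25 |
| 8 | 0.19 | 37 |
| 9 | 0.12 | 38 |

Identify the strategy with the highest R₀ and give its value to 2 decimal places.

40.24

Strategy P: R₀ = 0.58×0 + 0.34×25 + 0.23×37 + 0.18×39 = 24.0300
Strategy Q: R₀ = 0.55×33 + 0.42×25 + 0.19×37 + 0.12×38 = 40.2400
Highest R₀: strategy Q with 40.2400.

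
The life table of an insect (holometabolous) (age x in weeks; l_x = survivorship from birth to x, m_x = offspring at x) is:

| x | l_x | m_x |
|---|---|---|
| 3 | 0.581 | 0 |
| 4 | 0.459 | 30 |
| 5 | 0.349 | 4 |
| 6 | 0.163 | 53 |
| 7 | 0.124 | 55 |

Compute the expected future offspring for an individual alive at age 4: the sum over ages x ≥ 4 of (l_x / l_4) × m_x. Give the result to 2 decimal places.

l_4 = 0.459. Conditional survival from age 4 to x is l_x / l_4.
  x=4: (0.459/0.459) × 30 = 30.0000
  x=5: (0.349/0.459) × 4 = 3.0414
  x=6: (0.163/0.459) × 53 = 18.8214
  x=7: (0.124/0.459) × 55 = 14.8584
Sum = 30.0000 + 3.0414 + 18.8214 + 14.8584 = 66.7211

66.72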